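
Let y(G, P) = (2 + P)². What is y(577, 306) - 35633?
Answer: 59231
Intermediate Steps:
y(577, 306) - 35633 = (2 + 306)² - 35633 = 308² - 35633 = 94864 - 35633 = 59231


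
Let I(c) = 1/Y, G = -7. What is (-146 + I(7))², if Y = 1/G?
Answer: 23409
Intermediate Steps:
Y = -⅐ (Y = 1/(-7) = -⅐ ≈ -0.14286)
I(c) = -7 (I(c) = 1/(-⅐) = -7)
(-146 + I(7))² = (-146 - 7)² = (-153)² = 23409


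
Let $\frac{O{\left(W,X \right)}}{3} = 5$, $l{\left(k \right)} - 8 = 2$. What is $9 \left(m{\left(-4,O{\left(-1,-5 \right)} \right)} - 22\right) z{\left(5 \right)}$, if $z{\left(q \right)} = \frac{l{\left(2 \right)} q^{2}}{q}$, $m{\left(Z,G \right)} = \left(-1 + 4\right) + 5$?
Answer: $-6300$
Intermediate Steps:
$l{\left(k \right)} = 10$ ($l{\left(k \right)} = 8 + 2 = 10$)
$O{\left(W,X \right)} = 15$ ($O{\left(W,X \right)} = 3 \cdot 5 = 15$)
$m{\left(Z,G \right)} = 8$ ($m{\left(Z,G \right)} = 3 + 5 = 8$)
$z{\left(q \right)} = 10 q$ ($z{\left(q \right)} = \frac{10 q^{2}}{q} = 10 q$)
$9 \left(m{\left(-4,O{\left(-1,-5 \right)} \right)} - 22\right) z{\left(5 \right)} = 9 \left(8 - 22\right) 10 \cdot 5 = 9 \left(8 - 22\right) 50 = 9 \left(-14\right) 50 = \left(-126\right) 50 = -6300$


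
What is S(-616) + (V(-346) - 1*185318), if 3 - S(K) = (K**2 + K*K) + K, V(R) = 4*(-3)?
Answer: -943623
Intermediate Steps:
V(R) = -12
S(K) = 3 - K - 2*K**2 (S(K) = 3 - ((K**2 + K*K) + K) = 3 - ((K**2 + K**2) + K) = 3 - (2*K**2 + K) = 3 - (K + 2*K**2) = 3 + (-K - 2*K**2) = 3 - K - 2*K**2)
S(-616) + (V(-346) - 1*185318) = (3 - 1*(-616) - 2*(-616)**2) + (-12 - 1*185318) = (3 + 616 - 2*379456) + (-12 - 185318) = (3 + 616 - 758912) - 185330 = -758293 - 185330 = -943623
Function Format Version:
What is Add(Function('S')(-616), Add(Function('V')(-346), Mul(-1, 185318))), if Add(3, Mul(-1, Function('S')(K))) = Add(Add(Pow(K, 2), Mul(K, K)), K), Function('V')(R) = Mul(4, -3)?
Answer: -943623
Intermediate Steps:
Function('V')(R) = -12
Function('S')(K) = Add(3, Mul(-1, K), Mul(-2, Pow(K, 2))) (Function('S')(K) = Add(3, Mul(-1, Add(Add(Pow(K, 2), Mul(K, K)), K))) = Add(3, Mul(-1, Add(Add(Pow(K, 2), Pow(K, 2)), K))) = Add(3, Mul(-1, Add(Mul(2, Pow(K, 2)), K))) = Add(3, Mul(-1, Add(K, Mul(2, Pow(K, 2))))) = Add(3, Add(Mul(-1, K), Mul(-2, Pow(K, 2)))) = Add(3, Mul(-1, K), Mul(-2, Pow(K, 2))))
Add(Function('S')(-616), Add(Function('V')(-346), Mul(-1, 185318))) = Add(Add(3, Mul(-1, -616), Mul(-2, Pow(-616, 2))), Add(-12, Mul(-1, 185318))) = Add(Add(3, 616, Mul(-2, 379456)), Add(-12, -185318)) = Add(Add(3, 616, -758912), -185330) = Add(-758293, -185330) = -943623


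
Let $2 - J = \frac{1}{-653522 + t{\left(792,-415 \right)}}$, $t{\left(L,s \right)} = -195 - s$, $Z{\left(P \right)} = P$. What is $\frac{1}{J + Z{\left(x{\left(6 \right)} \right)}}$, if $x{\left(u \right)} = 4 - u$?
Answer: $653302$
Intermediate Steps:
$J = \frac{1306605}{653302}$ ($J = 2 - \frac{1}{-653522 - -220} = 2 - \frac{1}{-653522 + \left(-195 + 415\right)} = 2 - \frac{1}{-653522 + 220} = 2 - \frac{1}{-653302} = 2 - - \frac{1}{653302} = 2 + \frac{1}{653302} = \frac{1306605}{653302} \approx 2.0$)
$\frac{1}{J + Z{\left(x{\left(6 \right)} \right)}} = \frac{1}{\frac{1306605}{653302} + \left(4 - 6\right)} = \frac{1}{\frac{1306605}{653302} - 2} = \frac{1}{\frac{1}{653302}} = 653302$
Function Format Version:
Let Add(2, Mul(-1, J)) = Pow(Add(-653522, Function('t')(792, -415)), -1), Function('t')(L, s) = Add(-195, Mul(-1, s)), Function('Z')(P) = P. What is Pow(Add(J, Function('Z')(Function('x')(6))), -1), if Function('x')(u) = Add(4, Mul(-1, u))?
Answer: 653302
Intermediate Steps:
J = Rational(1306605, 653302) (J = Add(2, Mul(-1, Pow(Add(-653522, Add(-195, Mul(-1, -415))), -1))) = Add(2, Mul(-1, Pow(Add(-653522, Add(-195, 415)), -1))) = Add(2, Mul(-1, Pow(Add(-653522, 220), -1))) = Add(2, Mul(-1, Pow(-653302, -1))) = Add(2, Mul(-1, Rational(-1, 653302))) = Add(2, Rational(1, 653302)) = Rational(1306605, 653302) ≈ 2.0000)
Pow(Add(J, Function('Z')(Function('x')(6))), -1) = Pow(Add(Rational(1306605, 653302), Add(4, Mul(-1, 6))), -1) = Pow(Add(Rational(1306605, 653302), Add(4, -6)), -1) = Pow(Add(Rational(1306605, 653302), -2), -1) = Pow(Rational(1, 653302), -1) = 653302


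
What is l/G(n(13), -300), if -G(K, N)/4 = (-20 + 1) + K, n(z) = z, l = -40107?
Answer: -13369/8 ≈ -1671.1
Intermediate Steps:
G(K, N) = 76 - 4*K (G(K, N) = -4*((-20 + 1) + K) = -4*(-19 + K) = 76 - 4*K)
l/G(n(13), -300) = -40107/(76 - 4*13) = -40107/(76 - 52) = -40107/24 = -40107*1/24 = -13369/8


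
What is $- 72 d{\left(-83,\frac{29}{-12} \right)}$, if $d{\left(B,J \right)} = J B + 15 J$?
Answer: $-11832$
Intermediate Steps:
$d{\left(B,J \right)} = 15 J + B J$ ($d{\left(B,J \right)} = B J + 15 J = 15 J + B J$)
$- 72 d{\left(-83,\frac{29}{-12} \right)} = - 72 \frac{29}{-12} \left(15 - 83\right) = - 72 \cdot 29 \left(- \frac{1}{12}\right) \left(-68\right) = - 72 \left(\left(- \frac{29}{12}\right) \left(-68\right)\right) = \left(-72\right) \frac{493}{3} = -11832$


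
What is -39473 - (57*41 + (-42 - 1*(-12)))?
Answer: -41780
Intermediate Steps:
-39473 - (57*41 + (-42 - 1*(-12))) = -39473 - (2337 + (-42 + 12)) = -39473 - (2337 - 30) = -39473 - 1*2307 = -39473 - 2307 = -41780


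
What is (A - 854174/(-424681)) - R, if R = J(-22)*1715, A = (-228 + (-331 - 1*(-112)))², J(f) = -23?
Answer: 101607482148/424681 ≈ 2.3926e+5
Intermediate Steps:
A = 199809 (A = (-228 + (-331 + 112))² = (-228 - 219)² = (-447)² = 199809)
R = -39445 (R = -23*1715 = -39445)
(A - 854174/(-424681)) - R = (199809 - 854174/(-424681)) - 1*(-39445) = (199809 - 854174*(-1)/424681) + 39445 = (199809 - 1*(-854174/424681)) + 39445 = (199809 + 854174/424681) + 39445 = 84855940103/424681 + 39445 = 101607482148/424681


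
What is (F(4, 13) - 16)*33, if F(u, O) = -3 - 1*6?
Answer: -825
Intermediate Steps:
F(u, O) = -9 (F(u, O) = -3 - 6 = -9)
(F(4, 13) - 16)*33 = (-9 - 16)*33 = -25*33 = -825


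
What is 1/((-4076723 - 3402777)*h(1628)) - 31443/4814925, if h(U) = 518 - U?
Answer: -3480633129601/532995826755000 ≈ -0.0065303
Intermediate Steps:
1/((-4076723 - 3402777)*h(1628)) - 31443/4814925 = 1/((-4076723 - 3402777)*(518 - 1*1628)) - 31443/4814925 = 1/((-7479500)*(518 - 1628)) - 31443*1/4814925 = -1/7479500/(-1110) - 10481/1604975 = -1/7479500*(-1/1110) - 10481/1604975 = 1/8302245000 - 10481/1604975 = -3480633129601/532995826755000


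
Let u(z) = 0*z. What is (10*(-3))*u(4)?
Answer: 0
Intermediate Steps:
u(z) = 0
(10*(-3))*u(4) = (10*(-3))*0 = -30*0 = 0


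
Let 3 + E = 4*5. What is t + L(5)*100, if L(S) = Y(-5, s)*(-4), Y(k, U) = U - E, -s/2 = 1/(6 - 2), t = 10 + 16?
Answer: 7026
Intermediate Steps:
E = 17 (E = -3 + 4*5 = -3 + 20 = 17)
t = 26
s = -1/2 (s = -2/(6 - 2) = -2/4 = -2*1/4 = -1/2 ≈ -0.50000)
Y(k, U) = -17 + U (Y(k, U) = U - 1*17 = U - 17 = -17 + U)
L(S) = 70 (L(S) = (-17 - 1/2)*(-4) = -35/2*(-4) = 70)
t + L(5)*100 = 26 + 70*100 = 26 + 7000 = 7026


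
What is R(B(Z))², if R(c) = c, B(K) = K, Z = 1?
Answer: 1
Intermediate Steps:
R(B(Z))² = 1² = 1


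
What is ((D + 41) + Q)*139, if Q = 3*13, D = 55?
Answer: 18765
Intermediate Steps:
Q = 39
((D + 41) + Q)*139 = ((55 + 41) + 39)*139 = (96 + 39)*139 = 135*139 = 18765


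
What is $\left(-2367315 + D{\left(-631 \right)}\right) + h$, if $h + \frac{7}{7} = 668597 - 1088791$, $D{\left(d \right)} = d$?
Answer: $-2788141$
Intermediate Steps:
$h = -420195$ ($h = -1 + \left(668597 - 1088791\right) = -1 - 420194 = -420195$)
$\left(-2367315 + D{\left(-631 \right)}\right) + h = \left(-2367315 - 631\right) - 420195 = -2367946 - 420195 = -2788141$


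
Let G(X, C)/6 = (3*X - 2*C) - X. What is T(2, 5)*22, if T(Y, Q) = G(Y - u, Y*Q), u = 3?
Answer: -2904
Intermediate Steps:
G(X, C) = -12*C + 12*X (G(X, C) = 6*((3*X - 2*C) - X) = 6*((-2*C + 3*X) - X) = 6*(-2*C + 2*X) = -12*C + 12*X)
T(Y, Q) = -36 + 12*Y - 12*Q*Y (T(Y, Q) = -12*Y*Q + 12*(Y - 1*3) = -12*Q*Y + 12*(Y - 3) = -12*Q*Y + 12*(-3 + Y) = -12*Q*Y + (-36 + 12*Y) = -36 + 12*Y - 12*Q*Y)
T(2, 5)*22 = (-36 + 12*2 - 12*5*2)*22 = (-36 + 24 - 120)*22 = -132*22 = -2904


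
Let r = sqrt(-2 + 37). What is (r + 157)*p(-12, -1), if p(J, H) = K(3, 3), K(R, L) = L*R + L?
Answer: 1884 + 12*sqrt(35) ≈ 1955.0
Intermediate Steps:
r = sqrt(35) ≈ 5.9161
K(R, L) = L + L*R
p(J, H) = 12 (p(J, H) = 3*(1 + 3) = 3*4 = 12)
(r + 157)*p(-12, -1) = (sqrt(35) + 157)*12 = (157 + sqrt(35))*12 = 1884 + 12*sqrt(35)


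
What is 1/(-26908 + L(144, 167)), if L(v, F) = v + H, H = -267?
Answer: -1/27031 ≈ -3.6995e-5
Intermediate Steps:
L(v, F) = -267 + v (L(v, F) = v - 267 = -267 + v)
1/(-26908 + L(144, 167)) = 1/(-26908 + (-267 + 144)) = 1/(-26908 - 123) = 1/(-27031) = -1/27031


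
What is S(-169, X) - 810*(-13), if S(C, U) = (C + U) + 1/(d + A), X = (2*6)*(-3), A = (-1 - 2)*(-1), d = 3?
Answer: 61951/6 ≈ 10325.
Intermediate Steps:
A = 3 (A = -3*(-1) = 3)
X = -36 (X = 12*(-3) = -36)
S(C, U) = ⅙ + C + U (S(C, U) = (C + U) + 1/(3 + 3) = (C + U) + 1/6 = (C + U) + ⅙ = ⅙ + C + U)
S(-169, X) - 810*(-13) = (⅙ - 169 - 36) - 810*(-13) = -1229/6 + 10530 = 61951/6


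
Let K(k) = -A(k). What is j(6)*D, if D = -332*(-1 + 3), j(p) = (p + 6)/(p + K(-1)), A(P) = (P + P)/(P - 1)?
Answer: -7968/5 ≈ -1593.6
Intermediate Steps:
A(P) = 2*P/(-1 + P) (A(P) = (2*P)/(-1 + P) = 2*P/(-1 + P))
K(k) = -2*k/(-1 + k)
j(p) = (6 + p)/(-1 + p) (j(p) = (p + 6)/(p - 2*(-1)/(-1 - 1)) = (6 + p)/(p - 2*(-1)/(-2)) = (6 + p)/(p - 2*(-1)*(-1/2)) = (6 + p)/(p - 1) = (6 + p)/(-1 + p))
D = -664 (D = -332*2 = -664)
j(6)*D = ((6 + 6)/(-1 + 6))*(-664) = (12/5)*(-664) = -7968/5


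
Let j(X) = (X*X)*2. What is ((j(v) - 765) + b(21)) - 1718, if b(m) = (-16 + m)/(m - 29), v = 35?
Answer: -269/8 ≈ -33.625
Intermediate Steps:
j(X) = 2*X² (j(X) = X²*2 = 2*X²)
b(m) = (-16 + m)/(-29 + m)
((j(v) - 765) + b(21)) - 1718 = ((2*35² - 765) + (-16 + 21)/(-29 + 21)) - 1718 = ((2*1225 - 765) + 5/(-8)) - 1718 = ((2450 - 765) - ⅛*5) - 1718 = (1685 - 5/8) - 1718 = 13475/8 - 1718 = -269/8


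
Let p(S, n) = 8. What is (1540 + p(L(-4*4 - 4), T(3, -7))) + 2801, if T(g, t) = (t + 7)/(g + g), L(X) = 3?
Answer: 4349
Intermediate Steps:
T(g, t) = (7 + t)/(2*g) (T(g, t) = (7 + t)/((2*g)) = (7 + t)*(1/(2*g)) = (7 + t)/(2*g))
(1540 + p(L(-4*4 - 4), T(3, -7))) + 2801 = (1540 + 8) + 2801 = 1548 + 2801 = 4349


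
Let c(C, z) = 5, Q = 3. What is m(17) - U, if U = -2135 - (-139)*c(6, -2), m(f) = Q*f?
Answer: 1491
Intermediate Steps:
m(f) = 3*f
U = -1440 (U = -2135 - (-139)*5 = -2135 - 1*(-695) = -2135 + 695 = -1440)
m(17) - U = 3*17 - 1*(-1440) = 51 + 1440 = 1491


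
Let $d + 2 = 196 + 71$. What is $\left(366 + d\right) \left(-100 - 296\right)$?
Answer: $-249876$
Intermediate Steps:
$d = 265$ ($d = -2 + \left(196 + 71\right) = -2 + 267 = 265$)
$\left(366 + d\right) \left(-100 - 296\right) = \left(366 + 265\right) \left(-100 - 296\right) = 631 \left(-396\right) = -249876$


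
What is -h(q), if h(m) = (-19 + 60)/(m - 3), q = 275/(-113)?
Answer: 4633/614 ≈ 7.5456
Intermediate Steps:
q = -275/113 (q = 275*(-1/113) = -275/113 ≈ -2.4336)
h(m) = 41/(-3 + m)
-h(q) = -41/(-3 - 275/113) = -41/(-614/113) = -41*(-113)/614 = -1*(-4633/614) = 4633/614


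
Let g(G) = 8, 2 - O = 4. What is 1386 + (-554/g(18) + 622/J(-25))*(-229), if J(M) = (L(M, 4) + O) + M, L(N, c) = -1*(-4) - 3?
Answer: 1181577/52 ≈ 22723.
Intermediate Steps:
O = -2 (O = 2 - 1*4 = 2 - 4 = -2)
L(N, c) = 1 (L(N, c) = 4 - 3 = 1)
J(M) = -1 + M (J(M) = (1 - 2) + M = -1 + M)
1386 + (-554/g(18) + 622/J(-25))*(-229) = 1386 + (-554/8 + 622/(-1 - 25))*(-229) = 1386 + (-554*1/8 + 622/(-26))*(-229) = 1386 + (-277/4 + 622*(-1/26))*(-229) = 1386 + (-277/4 - 311/13)*(-229) = 1386 - 4845/52*(-229) = 1386 + 1109505/52 = 1181577/52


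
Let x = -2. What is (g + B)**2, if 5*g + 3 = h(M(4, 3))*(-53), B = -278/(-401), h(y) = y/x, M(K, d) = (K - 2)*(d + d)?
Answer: 652342681/160801 ≈ 4056.8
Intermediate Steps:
M(K, d) = 2*d*(-2 + K) (M(K, d) = (-2 + K)*(2*d) = 2*d*(-2 + K))
h(y) = -y/2 (h(y) = y/(-2) = y*(-1/2) = -y/2)
B = 278/401 (B = -278*(-1/401) = 278/401 ≈ 0.69327)
g = 63 (g = -3/5 + (-3*(-2 + 4)*(-53))/5 = -3/5 + (-3*2*(-53))/5 = -3/5 + (-1/2*12*(-53))/5 = -3/5 + (-6*(-53))/5 = -3/5 + (1/5)*318 = -3/5 + 318/5 = 63)
(g + B)**2 = (63 + 278/401)**2 = (25541/401)**2 = 652342681/160801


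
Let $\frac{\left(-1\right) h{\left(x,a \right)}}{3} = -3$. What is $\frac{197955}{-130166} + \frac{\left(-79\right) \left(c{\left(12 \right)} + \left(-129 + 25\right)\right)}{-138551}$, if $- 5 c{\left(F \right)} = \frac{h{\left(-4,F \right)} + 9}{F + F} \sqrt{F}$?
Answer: $- \frac{28496307061}{18034629466} - \frac{237 \sqrt{3}}{1385510} \approx -1.5804$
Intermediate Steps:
$h{\left(x,a \right)} = 9$ ($h{\left(x,a \right)} = \left(-3\right) \left(-3\right) = 9$)
$c{\left(F \right)} = - \frac{9}{5 \sqrt{F}}$ ($c{\left(F \right)} = - \frac{\frac{9 + 9}{F + F} \sqrt{F}}{5} = - \frac{\frac{18}{2 F} \sqrt{F}}{5} = - \frac{18 \frac{1}{2 F} \sqrt{F}}{5} = - \frac{\frac{9}{F} \sqrt{F}}{5} = - \frac{9 \frac{1}{\sqrt{F}}}{5} = - \frac{9}{5 \sqrt{F}}$)
$\frac{197955}{-130166} + \frac{\left(-79\right) \left(c{\left(12 \right)} + \left(-129 + 25\right)\right)}{-138551} = \frac{197955}{-130166} + \frac{\left(-79\right) \left(- \frac{9}{5 \cdot 2 \sqrt{3}} + \left(-129 + 25\right)\right)}{-138551} = 197955 \left(- \frac{1}{130166}\right) + - 79 \left(- \frac{9 \frac{\sqrt{3}}{6}}{5} - 104\right) \left(- \frac{1}{138551}\right) = - \frac{197955}{130166} + - 79 \left(- \frac{3 \sqrt{3}}{10} - 104\right) \left(- \frac{1}{138551}\right) = - \frac{197955}{130166} + - 79 \left(-104 - \frac{3 \sqrt{3}}{10}\right) \left(- \frac{1}{138551}\right) = - \frac{197955}{130166} + \left(8216 + \frac{237 \sqrt{3}}{10}\right) \left(- \frac{1}{138551}\right) = - \frac{197955}{130166} - \left(\frac{8216}{138551} + \frac{237 \sqrt{3}}{1385510}\right) = - \frac{28496307061}{18034629466} - \frac{237 \sqrt{3}}{1385510}$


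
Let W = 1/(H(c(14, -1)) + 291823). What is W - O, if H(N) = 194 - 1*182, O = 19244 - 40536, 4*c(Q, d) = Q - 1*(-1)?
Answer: 6213750821/291835 ≈ 21292.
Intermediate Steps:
c(Q, d) = ¼ + Q/4 (c(Q, d) = (Q - 1*(-1))/4 = (Q + 1)/4 = (1 + Q)/4 = ¼ + Q/4)
O = -21292
H(N) = 12 (H(N) = 194 - 182 = 12)
W = 1/291835 (W = 1/(12 + 291823) = 1/291835 ≈ 3.4266e-6)
W - O = 1/291835 - 1*(-21292) = 1/291835 + 21292 = 6213750821/291835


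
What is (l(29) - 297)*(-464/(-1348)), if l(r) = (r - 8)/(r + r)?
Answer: -34410/337 ≈ -102.11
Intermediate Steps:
l(r) = (-8 + r)/(2*r) (l(r) = (-8 + r)/((2*r)) = (-8 + r)*(1/(2*r)) = (-8 + r)/(2*r))
(l(29) - 297)*(-464/(-1348)) = ((½)*(-8 + 29)/29 - 297)*(-464/(-1348)) = ((½)*(1/29)*21 - 297)*(-464*(-1/1348)) = (21/58 - 297)*(116/337) = -17205/58*116/337 = -34410/337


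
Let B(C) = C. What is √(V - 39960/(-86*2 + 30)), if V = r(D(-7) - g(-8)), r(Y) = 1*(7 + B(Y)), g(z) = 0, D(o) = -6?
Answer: √1423621/71 ≈ 16.805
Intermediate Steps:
r(Y) = 7 + Y (r(Y) = 1*(7 + Y) = 7 + Y)
V = 1 (V = 7 + (-6 - 1*0) = 7 + (-6 + 0) = 7 - 6 = 1)
√(V - 39960/(-86*2 + 30)) = √(1 - 39960/(-86*2 + 30)) = √(1 - 39960/(-172 + 30)) = √(1 - 39960/(-142)) = √(1 - 39960*(-1/142)) = √(1 + 19980/71) = √(20051/71) = √1423621/71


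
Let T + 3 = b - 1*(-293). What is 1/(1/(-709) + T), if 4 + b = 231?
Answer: 709/366552 ≈ 0.0019342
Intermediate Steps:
b = 227 (b = -4 + 231 = 227)
T = 517 (T = -3 + (227 - 1*(-293)) = -3 + (227 + 293) = -3 + 520 = 517)
1/(1/(-709) + T) = 1/(1/(-709) + 517) = 1/(-1/709 + 517) = 1/(366552/709) = 709/366552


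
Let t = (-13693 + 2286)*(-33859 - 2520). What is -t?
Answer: -414975253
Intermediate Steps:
t = 414975253 (t = -11407*(-36379) = 414975253)
-t = -1*414975253 = -414975253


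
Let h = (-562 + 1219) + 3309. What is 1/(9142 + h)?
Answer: 1/13108 ≈ 7.6289e-5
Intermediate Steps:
h = 3966 (h = 657 + 3309 = 3966)
1/(9142 + h) = 1/(9142 + 3966) = 1/13108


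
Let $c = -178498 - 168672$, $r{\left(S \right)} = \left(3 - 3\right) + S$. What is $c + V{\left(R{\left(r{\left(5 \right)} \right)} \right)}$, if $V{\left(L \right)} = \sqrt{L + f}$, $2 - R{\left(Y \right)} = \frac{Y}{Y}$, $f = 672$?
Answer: $-347170 + \sqrt{673} \approx -3.4714 \cdot 10^{5}$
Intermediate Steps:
$r{\left(S \right)} = S$ ($r{\left(S \right)} = 0 + S = S$)
$R{\left(Y \right)} = 1$ ($R{\left(Y \right)} = 2 - \frac{Y}{Y} = 2 - 1 = 1$)
$c = -347170$ ($c = -178498 - 168672 = -347170$)
$V{\left(L \right)} = \sqrt{672 + L}$ ($V{\left(L \right)} = \sqrt{L + 672} = \sqrt{672 + L}$)
$c + V{\left(R{\left(r{\left(5 \right)} \right)} \right)} = -347170 + \sqrt{672 + 1} = -347170 + \sqrt{673}$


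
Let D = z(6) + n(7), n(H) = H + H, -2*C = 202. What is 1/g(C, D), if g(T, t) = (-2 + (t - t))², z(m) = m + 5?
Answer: ¼ ≈ 0.25000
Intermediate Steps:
C = -101 (C = -½*202 = -101)
n(H) = 2*H
z(m) = 5 + m
D = 25 (D = (5 + 6) + 2*7 = 11 + 14 = 25)
g(T, t) = 4 (g(T, t) = (-2 + 0)² = (-2)² = 4)
1/g(C, D) = 1/4 = ¼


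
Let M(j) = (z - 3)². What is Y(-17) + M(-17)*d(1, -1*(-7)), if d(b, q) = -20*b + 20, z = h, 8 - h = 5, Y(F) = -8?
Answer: -8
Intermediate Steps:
h = 3 (h = 8 - 1*5 = 8 - 5 = 3)
z = 3
M(j) = 0 (M(j) = (3 - 3)² = 0² = 0)
d(b, q) = 20 - 20*b
Y(-17) + M(-17)*d(1, -1*(-7)) = -8 + 0*(20 - 20*1) = -8 + 0*(20 - 20) = -8 + 0*0 = -8 + 0 = -8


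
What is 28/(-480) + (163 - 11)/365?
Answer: 3137/8760 ≈ 0.35811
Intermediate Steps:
28/(-480) + (163 - 11)/365 = 28*(-1/480) + 152*(1/365) = -7/120 + 152/365 = 3137/8760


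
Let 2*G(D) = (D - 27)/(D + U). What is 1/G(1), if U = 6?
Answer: -7/13 ≈ -0.53846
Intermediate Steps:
G(D) = (-27 + D)/(2*(6 + D)) (G(D) = ((D - 27)/(D + 6))/2 = ((-27 + D)/(6 + D))/2 = (-27 + D)/(2*(6 + D)))
1/G(1) = 1/((-27 + 1)/(2*(6 + 1))) = 1/((½)*(-26)/7) = 1/((½)*(⅐)*(-26)) = 1/(-13/7) = -7/13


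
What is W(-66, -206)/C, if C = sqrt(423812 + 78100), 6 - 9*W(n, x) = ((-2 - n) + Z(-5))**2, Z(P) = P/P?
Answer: -4219*sqrt(13942)/752868 ≈ -0.66169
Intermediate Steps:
Z(P) = 1
W(n, x) = 2/3 - (-1 - n)**2/9 (W(n, x) = 2/3 - ((-2 - n) + 1)**2/9 = 2/3 - (-1 - n)**2/9)
C = 6*sqrt(13942) (C = sqrt(501912) = 6*sqrt(13942) ≈ 708.46)
W(-66, -206)/C = (2/3 - (1 - 66)**2/9)/((6*sqrt(13942))) = (2/3 - 1/9*(-65)**2)*(sqrt(13942)/83652) = (2/3 - 1/9*4225)*(sqrt(13942)/83652) = (2/3 - 4225/9)*(sqrt(13942)/83652) = -4219*sqrt(13942)/752868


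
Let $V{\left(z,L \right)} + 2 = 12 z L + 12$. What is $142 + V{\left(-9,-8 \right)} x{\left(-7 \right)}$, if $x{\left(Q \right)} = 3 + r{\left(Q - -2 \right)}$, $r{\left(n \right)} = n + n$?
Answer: $-5976$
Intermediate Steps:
$r{\left(n \right)} = 2 n$
$x{\left(Q \right)} = 7 + 2 Q$ ($x{\left(Q \right)} = 3 + 2 \left(Q - -2\right) = 3 + 2 \left(Q + 2\right) = 3 + 2 \left(2 + Q\right) = 3 + \left(4 + 2 Q\right) = 7 + 2 Q$)
$V{\left(z,L \right)} = 10 + 12 L z$ ($V{\left(z,L \right)} = -2 + \left(12 z L + 12\right) = -2 + \left(12 L z + 12\right) = -2 + \left(12 + 12 L z\right) = 10 + 12 L z$)
$142 + V{\left(-9,-8 \right)} x{\left(-7 \right)} = 142 + \left(10 + 12 \left(-8\right) \left(-9\right)\right) \left(7 + 2 \left(-7\right)\right) = 142 + \left(10 + 864\right) \left(7 - 14\right) = 142 + 874 \left(-7\right) = 142 - 6118 = -5976$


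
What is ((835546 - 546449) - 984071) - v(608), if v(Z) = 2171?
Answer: -697145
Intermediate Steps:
((835546 - 546449) - 984071) - v(608) = ((835546 - 546449) - 984071) - 1*2171 = (289097 - 984071) - 2171 = -694974 - 2171 = -697145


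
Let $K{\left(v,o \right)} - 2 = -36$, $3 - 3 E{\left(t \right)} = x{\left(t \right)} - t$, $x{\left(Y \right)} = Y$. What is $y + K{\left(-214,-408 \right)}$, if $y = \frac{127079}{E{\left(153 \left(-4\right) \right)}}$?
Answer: $127045$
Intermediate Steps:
$E{\left(t \right)} = 1$ ($E{\left(t \right)} = 1 - \frac{t - t}{3} = 1 - 0 = 1 + 0 = 1$)
$y = 127079$ ($y = \frac{127079}{1} = 127079 \cdot 1 = 127079$)
$K{\left(v,o \right)} = -34$ ($K{\left(v,o \right)} = 2 - 36 = -34$)
$y + K{\left(-214,-408 \right)} = 127079 - 34 = 127045$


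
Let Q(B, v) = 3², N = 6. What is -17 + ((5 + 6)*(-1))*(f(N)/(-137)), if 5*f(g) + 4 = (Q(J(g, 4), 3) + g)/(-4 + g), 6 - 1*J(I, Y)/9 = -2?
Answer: -23213/1370 ≈ -16.944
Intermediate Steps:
J(I, Y) = 72 (J(I, Y) = 54 - 9*(-2) = 54 + 18 = 72)
Q(B, v) = 9
f(g) = -⅘ + (9 + g)/(5*(-4 + g)) (f(g) = -⅘ + ((9 + g)/(-4 + g))/5 = -⅘ + (9 + g)/(5*(-4 + g)))
-17 + ((5 + 6)*(-1))*(f(N)/(-137)) = -17 + ((5 + 6)*(-1))*(((25 - 3*6)/(5*(-4 + 6)))/(-137)) = -17 + (11*(-1))*(((⅕)*(25 - 18)/2)*(-1/137)) = -17 - 11*(⅕)*(½)*7*(-1)/137 = -17 - 77*(-1)/(10*137) = -17 - 11*(-7/1370) = -17 + 77/1370 = -23213/1370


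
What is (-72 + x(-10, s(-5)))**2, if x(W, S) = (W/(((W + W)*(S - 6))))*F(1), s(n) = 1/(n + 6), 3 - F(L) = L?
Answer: 130321/25 ≈ 5212.8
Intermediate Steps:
F(L) = 3 - L
s(n) = 1/(6 + n)
x(W, S) = 1/(-6 + S) (x(W, S) = (W/(((W + W)*(S - 6))))*(3 - 1*1) = (W/(((2*W)*(-6 + S))))*(3 - 1) = (W/((2*W*(-6 + S))))*2 = (W*(1/(2*W*(-6 + S))))*2 = (1/(2*(-6 + S)))*2 = 1/(-6 + S))
(-72 + x(-10, s(-5)))**2 = (-72 + 1/(-6 + 1/(6 - 5)))**2 = (-72 + 1/(-6 + 1/1))**2 = (-72 + 1/(-6 + 1))**2 = (-72 + 1/(-5))**2 = (-72 - 1/5)**2 = (-361/5)**2 = 130321/25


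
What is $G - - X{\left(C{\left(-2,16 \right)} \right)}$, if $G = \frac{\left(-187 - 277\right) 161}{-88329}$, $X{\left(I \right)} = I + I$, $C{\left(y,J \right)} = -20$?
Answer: $- \frac{3458456}{88329} \approx -39.154$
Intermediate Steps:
$X{\left(I \right)} = 2 I$
$G = \frac{74704}{88329}$ ($G = \left(-464\right) 161 \left(- \frac{1}{88329}\right) = \left(-74704\right) \left(- \frac{1}{88329}\right) = \frac{74704}{88329} \approx 0.84575$)
$G - - X{\left(C{\left(-2,16 \right)} \right)} = \frac{74704}{88329} - - 2 \left(-20\right) = \frac{74704}{88329} - \left(-1\right) \left(-40\right) = \frac{74704}{88329} - 40 = - \frac{3458456}{88329}$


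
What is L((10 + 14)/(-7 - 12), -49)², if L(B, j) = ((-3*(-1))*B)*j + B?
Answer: 12278016/361 ≈ 34011.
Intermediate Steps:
L(B, j) = B + 3*B*j (L(B, j) = (3*B)*j + B = 3*B*j + B = B + 3*B*j)
L((10 + 14)/(-7 - 12), -49)² = (((10 + 14)/(-7 - 12))*(1 + 3*(-49)))² = ((24/(-19))*(1 - 147))² = ((24*(-1/19))*(-146))² = (-24/19*(-146))² = (3504/19)² = 12278016/361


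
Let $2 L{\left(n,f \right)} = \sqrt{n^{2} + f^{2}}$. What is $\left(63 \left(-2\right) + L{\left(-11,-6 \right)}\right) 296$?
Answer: $-37296 + 148 \sqrt{157} \approx -35442.0$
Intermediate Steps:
$L{\left(n,f \right)} = \frac{\sqrt{f^{2} + n^{2}}}{2}$ ($L{\left(n,f \right)} = \frac{\sqrt{n^{2} + f^{2}}}{2} = \frac{\sqrt{f^{2} + n^{2}}}{2}$)
$\left(63 \left(-2\right) + L{\left(-11,-6 \right)}\right) 296 = \left(63 \left(-2\right) + \frac{\sqrt{\left(-6\right)^{2} + \left(-11\right)^{2}}}{2}\right) 296 = \left(-126 + \frac{\sqrt{36 + 121}}{2}\right) 296 = \left(-126 + \frac{\sqrt{157}}{2}\right) 296 = -37296 + 148 \sqrt{157}$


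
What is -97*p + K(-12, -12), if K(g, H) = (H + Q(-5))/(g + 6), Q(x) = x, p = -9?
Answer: 5255/6 ≈ 875.83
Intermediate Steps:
K(g, H) = (-5 + H)/(6 + g) (K(g, H) = (H - 5)/(g + 6) = (-5 + H)/(6 + g))
-97*p + K(-12, -12) = -97*(-9) + (-5 - 12)/(6 - 12) = 873 - 17/(-6) = 873 - 1/6*(-17) = 873 + 17/6 = 5255/6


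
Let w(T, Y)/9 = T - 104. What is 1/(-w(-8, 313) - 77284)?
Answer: -1/76276 ≈ -1.3110e-5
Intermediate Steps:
w(T, Y) = -936 + 9*T (w(T, Y) = 9*(T - 104) = 9*(-104 + T) = -936 + 9*T)
1/(-w(-8, 313) - 77284) = 1/(-(-936 + 9*(-8)) - 77284) = 1/(-(-936 - 72) - 77284) = 1/(-1*(-1008) - 77284) = 1/(1008 - 77284) = 1/(-76276) = -1/76276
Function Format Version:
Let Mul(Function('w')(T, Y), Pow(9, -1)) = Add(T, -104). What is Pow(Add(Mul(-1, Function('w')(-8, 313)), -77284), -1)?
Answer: Rational(-1, 76276) ≈ -1.3110e-5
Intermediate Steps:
Function('w')(T, Y) = Add(-936, Mul(9, T)) (Function('w')(T, Y) = Mul(9, Add(T, -104)) = Mul(9, Add(-104, T)) = Add(-936, Mul(9, T)))
Pow(Add(Mul(-1, Function('w')(-8, 313)), -77284), -1) = Pow(Add(Mul(-1, Add(-936, Mul(9, -8))), -77284), -1) = Pow(Add(Mul(-1, Add(-936, -72)), -77284), -1) = Pow(Add(Mul(-1, -1008), -77284), -1) = Pow(Add(1008, -77284), -1) = Pow(-76276, -1) = Rational(-1, 76276)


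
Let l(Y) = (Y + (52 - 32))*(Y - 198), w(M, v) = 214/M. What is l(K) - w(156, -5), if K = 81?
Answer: -921833/78 ≈ -11818.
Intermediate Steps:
l(Y) = (-198 + Y)*(20 + Y) (l(Y) = (Y + 20)*(-198 + Y) = (20 + Y)*(-198 + Y) = (-198 + Y)*(20 + Y))
l(K) - w(156, -5) = (-3960 + 81**2 - 178*81) - 214/156 = (-3960 + 6561 - 14418) - 214/156 = -11817 - 1*107/78 = -11817 - 107/78 = -921833/78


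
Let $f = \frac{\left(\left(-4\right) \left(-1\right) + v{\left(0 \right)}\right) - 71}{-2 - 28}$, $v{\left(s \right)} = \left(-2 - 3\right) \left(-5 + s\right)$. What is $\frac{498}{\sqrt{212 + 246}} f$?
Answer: $\frac{1743 \sqrt{458}}{1145} \approx 32.578$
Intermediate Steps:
$v{\left(s \right)} = 25 - 5 s$ ($v{\left(s \right)} = - 5 \left(-5 + s\right) = 25 - 5 s$)
$f = \frac{7}{5}$ ($f = \frac{\left(\left(-4\right) \left(-1\right) + \left(25 - 0\right)\right) - 71}{-2 - 28} = \frac{\left(4 + \left(25 + 0\right)\right) - 71}{-30} = \left(\left(4 + 25\right) - 71\right) \left(- \frac{1}{30}\right) = \left(29 - 71\right) \left(- \frac{1}{30}\right) = \left(-42\right) \left(- \frac{1}{30}\right) = \frac{7}{5} \approx 1.4$)
$\frac{498}{\sqrt{212 + 246}} f = \frac{498}{\sqrt{212 + 246}} \cdot \frac{7}{5} = \frac{498}{\sqrt{458}} \cdot \frac{7}{5} = 498 \frac{\sqrt{458}}{458} \cdot \frac{7}{5} = \frac{249 \sqrt{458}}{229} \cdot \frac{7}{5} = \frac{1743 \sqrt{458}}{1145}$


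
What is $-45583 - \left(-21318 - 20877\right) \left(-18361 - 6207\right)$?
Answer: $-1036692343$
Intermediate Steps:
$-45583 - \left(-21318 - 20877\right) \left(-18361 - 6207\right) = -45583 - \left(-42195\right) \left(-24568\right) = -45583 - 1036646760 = -1036692343$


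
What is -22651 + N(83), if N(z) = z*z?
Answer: -15762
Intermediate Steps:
N(z) = z²
-22651 + N(83) = -22651 + 83² = -22651 + 6889 = -15762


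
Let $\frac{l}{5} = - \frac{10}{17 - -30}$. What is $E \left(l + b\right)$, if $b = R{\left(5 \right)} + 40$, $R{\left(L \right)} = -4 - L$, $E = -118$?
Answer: $- \frac{166026}{47} \approx -3532.5$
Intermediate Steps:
$b = 31$ ($b = \left(-4 - 5\right) + 40 = -9 + 40 = 31$)
$l = - \frac{50}{47}$ ($l = 5 \left(- \frac{10}{17 - -30}\right) = 5 \left(- \frac{10}{17 + 30}\right) = 5 \left(- \frac{10}{47}\right) = - \frac{50}{47} \approx -1.0638$)
$E \left(l + b\right) = - 118 \left(- \frac{50}{47} + 31\right) = \left(-118\right) \frac{1407}{47} = - \frac{166026}{47}$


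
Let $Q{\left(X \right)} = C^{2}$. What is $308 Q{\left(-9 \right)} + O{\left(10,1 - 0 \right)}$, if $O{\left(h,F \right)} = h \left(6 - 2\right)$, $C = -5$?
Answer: $7740$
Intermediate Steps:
$O{\left(h,F \right)} = 4 h$ ($O{\left(h,F \right)} = h 4 = 4 h$)
$Q{\left(X \right)} = 25$ ($Q{\left(X \right)} = \left(-5\right)^{2} = 25$)
$308 Q{\left(-9 \right)} + O{\left(10,1 - 0 \right)} = 308 \cdot 25 + 4 \cdot 10 = 7700 + 40 = 7740$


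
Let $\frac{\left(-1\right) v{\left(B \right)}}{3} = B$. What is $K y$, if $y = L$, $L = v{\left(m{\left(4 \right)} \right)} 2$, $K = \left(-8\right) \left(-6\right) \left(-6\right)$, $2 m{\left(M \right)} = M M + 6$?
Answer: $19008$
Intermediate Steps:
$m{\left(M \right)} = 3 + \frac{M^{2}}{2}$ ($m{\left(M \right)} = \frac{M M + 6}{2} = \frac{M^{2} + 6}{2} = \frac{6 + M^{2}}{2} = 3 + \frac{M^{2}}{2}$)
$K = -288$ ($K = 48 \left(-6\right) = -288$)
$v{\left(B \right)} = - 3 B$
$L = -66$ ($L = - 3 \left(3 + \frac{4^{2}}{2}\right) 2 = - 3 \left(3 + \frac{1}{2} \cdot 16\right) 2 = - 3 \left(3 + 8\right) 2 = \left(-3\right) 11 \cdot 2 = \left(-33\right) 2 = -66$)
$y = -66$
$K y = \left(-288\right) \left(-66\right) = 19008$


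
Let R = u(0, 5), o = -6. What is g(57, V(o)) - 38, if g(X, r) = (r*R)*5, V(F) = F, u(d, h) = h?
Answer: -188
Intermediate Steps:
R = 5
g(X, r) = 25*r (g(X, r) = (r*5)*5 = (5*r)*5 = 25*r)
g(57, V(o)) - 38 = 25*(-6) - 38 = -150 - 38 = -188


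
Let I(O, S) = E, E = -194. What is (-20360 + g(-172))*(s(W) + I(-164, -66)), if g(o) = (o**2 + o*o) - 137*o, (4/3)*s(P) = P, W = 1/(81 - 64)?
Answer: -205656077/17 ≈ -1.2097e+7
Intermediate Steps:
W = 1/17 ≈ 0.058824
I(O, S) = -194
s(P) = 3*P/4
g(o) = -137*o + 2*o**2 (g(o) = (o**2 + o**2) - 137*o = 2*o**2 - 137*o = -137*o + 2*o**2)
(-20360 + g(-172))*(s(W) + I(-164, -66)) = (-20360 - 172*(-137 + 2*(-172)))*((3/4)*(1/17) - 194) = (-20360 - 172*(-137 - 344))*(3/68 - 194) = (-20360 - 172*(-481))*(-13189/68) = (-20360 + 82732)*(-13189/68) = 62372*(-13189/68) = -205656077/17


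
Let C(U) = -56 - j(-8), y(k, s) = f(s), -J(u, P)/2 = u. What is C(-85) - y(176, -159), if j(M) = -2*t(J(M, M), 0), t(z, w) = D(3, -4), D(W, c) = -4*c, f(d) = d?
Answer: 135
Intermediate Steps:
J(u, P) = -2*u
t(z, w) = 16 (t(z, w) = -4*(-4) = 16)
j(M) = -32 (j(M) = -2*16 = -32)
y(k, s) = s
C(U) = -24 (C(U) = -56 - 1*(-32) = -56 + 32 = -24)
C(-85) - y(176, -159) = -24 - 1*(-159) = -24 + 159 = 135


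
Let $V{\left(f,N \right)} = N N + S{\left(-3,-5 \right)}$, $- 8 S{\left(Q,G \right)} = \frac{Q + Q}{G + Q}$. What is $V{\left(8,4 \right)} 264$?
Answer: $\frac{16797}{4} \approx 4199.3$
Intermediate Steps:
$S{\left(Q,G \right)} = - \frac{Q}{4 \left(G + Q\right)}$ ($S{\left(Q,G \right)} = - \frac{\left(Q + Q\right) \frac{1}{G + Q}}{8} = - \frac{2 Q \frac{1}{G + Q}}{8} = - \frac{Q}{4 \left(G + Q\right)}$)
$V{\left(f,N \right)} = - \frac{3}{32} + N^{2}$ ($V{\left(f,N \right)} = N N - - \frac{3}{4 \left(-5\right) + 4 \left(-3\right)} = N^{2} - - \frac{3}{-20 - 12} = N^{2} - - \frac{3}{-32} = N^{2} - \left(-3\right) \left(- \frac{1}{32}\right) = N^{2} - \frac{3}{32} = - \frac{3}{32} + N^{2}$)
$V{\left(8,4 \right)} 264 = \left(- \frac{3}{32} + 4^{2}\right) 264 = \left(- \frac{3}{32} + 16\right) 264 = \frac{509}{32} \cdot 264 = \frac{16797}{4}$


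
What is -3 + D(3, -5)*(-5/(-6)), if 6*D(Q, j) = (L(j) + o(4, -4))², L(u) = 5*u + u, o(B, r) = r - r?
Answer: 122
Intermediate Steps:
o(B, r) = 0
L(u) = 6*u
D(Q, j) = 6*j² (D(Q, j) = (6*j + 0)²/6 = (6*j)²/6 = (36*j²)/6 = 6*j²)
-3 + D(3, -5)*(-5/(-6)) = -3 + (6*(-5)²)*(-5/(-6)) = -3 + (6*25)*(-5*(-⅙)) = -3 + 150*(⅚) = -3 + 125 = 122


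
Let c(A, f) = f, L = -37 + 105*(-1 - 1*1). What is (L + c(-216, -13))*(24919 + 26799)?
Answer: -13446680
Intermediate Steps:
L = -247 (L = -37 + 105*(-1 - 1) = -37 + 105*(-2) = -37 - 210 = -247)
(L + c(-216, -13))*(24919 + 26799) = (-247 - 13)*(24919 + 26799) = -260*51718 = -13446680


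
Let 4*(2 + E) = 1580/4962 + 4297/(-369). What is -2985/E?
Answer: 3643646220/5897753 ≈ 617.80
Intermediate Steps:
E = -5897753/1220652 (E = -2 + (1580/4962 + 4297/(-369))/4 = -2 + (1580*(1/4962) + 4297*(-1/369))/4 = -2 + (790/2481 - 4297/369)/4 = -2 + (¼)*(-3456449/305163) = -2 - 3456449/1220652 = -5897753/1220652 ≈ -4.8316)
-2985/E = -2985/(-5897753/1220652) = -2985*(-1220652/5897753) = 3643646220/5897753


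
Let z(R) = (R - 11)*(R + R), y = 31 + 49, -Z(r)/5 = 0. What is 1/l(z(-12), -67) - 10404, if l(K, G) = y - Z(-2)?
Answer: -832319/80 ≈ -10404.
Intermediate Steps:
Z(r) = 0 (Z(r) = -5*0 = 0)
y = 80
z(R) = 2*R*(-11 + R) (z(R) = (-11 + R)*(2*R) = 2*R*(-11 + R))
l(K, G) = 80 (l(K, G) = 80 - 1*0 = 80 + 0 = 80)
1/l(z(-12), -67) - 10404 = 1/80 - 10404 = -832319/80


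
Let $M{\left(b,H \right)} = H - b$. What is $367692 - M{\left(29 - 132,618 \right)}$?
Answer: $366971$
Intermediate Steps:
$367692 - M{\left(29 - 132,618 \right)} = 367692 - \left(618 - \left(29 - 132\right)\right) = 367692 - \left(618 - -103\right) = 367692 - \left(618 + 103\right) = 367692 - 721 = 366971$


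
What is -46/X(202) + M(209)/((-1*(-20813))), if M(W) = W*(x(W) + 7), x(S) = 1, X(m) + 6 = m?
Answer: -314843/2039674 ≈ -0.15436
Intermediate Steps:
X(m) = -6 + m
M(W) = 8*W (M(W) = W*(1 + 7) = W*8 = 8*W)
-46/X(202) + M(209)/((-1*(-20813))) = -46/(-6 + 202) + (8*209)/((-1*(-20813))) = -46/196 + 1672/20813 = -46*1/196 + 1672*(1/20813) = -23/98 + 1672/20813 = -314843/2039674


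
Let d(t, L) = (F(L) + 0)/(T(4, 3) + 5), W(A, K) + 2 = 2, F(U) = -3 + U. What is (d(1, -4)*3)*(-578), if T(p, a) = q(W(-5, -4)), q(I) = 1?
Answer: 2023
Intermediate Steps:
W(A, K) = 0 (W(A, K) = -2 + 2 = 0)
T(p, a) = 1
d(t, L) = -1/2 + L/6 (d(t, L) = ((-3 + L) + 0)/(1 + 5) = (-3 + L)/6 = (-3 + L)*(1/6) = -1/2 + L/6)
(d(1, -4)*3)*(-578) = ((-1/2 + (1/6)*(-4))*3)*(-578) = ((-1/2 - 2/3)*3)*(-578) = -7/6*3*(-578) = -7/2*(-578) = 2023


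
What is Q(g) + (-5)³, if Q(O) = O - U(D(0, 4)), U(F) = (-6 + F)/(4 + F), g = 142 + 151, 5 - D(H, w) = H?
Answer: 1513/9 ≈ 168.11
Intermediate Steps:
D(H, w) = 5 - H
g = 293
U(F) = (-6 + F)/(4 + F)
Q(O) = ⅑ + O (Q(O) = O - (-6 + (5 - 1*0))/(4 + (5 - 1*0)) = O - (-6 + (5 + 0))/(4 + (5 + 0)) = O - (-6 + 5)/(4 + 5) = O - (-1)/9 = O - 1*(-⅑) = O + ⅑ = ⅑ + O)
Q(g) + (-5)³ = (⅑ + 293) + (-5)³ = 2638/9 - 125 = 1513/9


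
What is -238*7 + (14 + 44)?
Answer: -1608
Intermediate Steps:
-238*7 + (14 + 44) = -119*14 + 58 = -1666 + 58 = -1608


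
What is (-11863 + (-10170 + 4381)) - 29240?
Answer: -46892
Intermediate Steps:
(-11863 + (-10170 + 4381)) - 29240 = (-11863 - 5789) - 29240 = -17652 - 29240 = -46892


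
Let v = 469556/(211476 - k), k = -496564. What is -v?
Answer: -117389/177010 ≈ -0.66318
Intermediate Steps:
v = 117389/177010 (v = 469556/(211476 - 1*(-496564)) = 469556/(211476 + 496564) = 469556/708040 = 469556*(1/708040) = 117389/177010 ≈ 0.66318)
-v = -1*117389/177010 = -117389/177010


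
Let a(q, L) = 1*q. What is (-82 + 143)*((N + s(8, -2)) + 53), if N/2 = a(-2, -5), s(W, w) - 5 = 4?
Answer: 3538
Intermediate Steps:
s(W, w) = 9 (s(W, w) = 5 + 4 = 9)
a(q, L) = q
N = -4 (N = 2*(-2) = -4)
(-82 + 143)*((N + s(8, -2)) + 53) = (-82 + 143)*((-4 + 9) + 53) = 61*(5 + 53) = 61*58 = 3538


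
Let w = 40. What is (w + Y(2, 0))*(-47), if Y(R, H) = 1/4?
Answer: -7567/4 ≈ -1891.8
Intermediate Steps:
Y(R, H) = 1/4
(w + Y(2, 0))*(-47) = (40 + 1/4)*(-47) = (161/4)*(-47) = -7567/4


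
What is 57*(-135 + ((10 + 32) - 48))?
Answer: -8037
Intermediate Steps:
57*(-135 + ((10 + 32) - 48)) = 57*(-135 + (42 - 48)) = 57*(-135 - 6) = 57*(-141) = -8037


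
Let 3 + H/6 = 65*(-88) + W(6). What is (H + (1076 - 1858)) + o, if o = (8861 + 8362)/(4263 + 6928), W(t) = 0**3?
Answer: -393010697/11191 ≈ -35118.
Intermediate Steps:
W(t) = 0
o = 17223/11191 ≈ 1.5390
H = -34338 (H = -18 + 6*(65*(-88) + 0) = -18 + 6*(-5720 + 0) = -18 + 6*(-5720) = -18 - 34320 = -34338)
(H + (1076 - 1858)) + o = (-34338 + (1076 - 1858)) + 17223/11191 = (-34338 - 782) + 17223/11191 = -35120 + 17223/11191 = -393010697/11191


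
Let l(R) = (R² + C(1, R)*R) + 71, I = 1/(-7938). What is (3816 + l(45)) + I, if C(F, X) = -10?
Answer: 43357355/7938 ≈ 5462.0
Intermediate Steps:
I = -1/7938 ≈ -0.00012598
l(R) = 71 + R² - 10*R (l(R) = (R² - 10*R) + 71 = 71 + R² - 10*R)
(3816 + l(45)) + I = (3816 + (71 + 45² - 10*45)) - 1/7938 = (3816 + (71 + 2025 - 450)) - 1/7938 = (3816 + 1646) - 1/7938 = 5462 - 1/7938 = 43357355/7938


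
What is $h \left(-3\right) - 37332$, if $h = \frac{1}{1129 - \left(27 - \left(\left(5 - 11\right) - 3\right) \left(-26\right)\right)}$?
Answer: $- \frac{49875555}{1336} \approx -37332.0$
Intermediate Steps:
$h = \frac{1}{1336}$ ($h = \frac{1}{1129 - \left(27 - \left(-6 - 3\right) \left(-26\right)\right)} = \frac{1}{1129 - -207} = \frac{1}{1129 + \left(234 - 27\right)} = \frac{1}{1129 + 207} = \frac{1}{1336} \approx 0.0007485$)
$h \left(-3\right) - 37332 = \frac{1}{1336} \left(-3\right) - 37332 = - \frac{3}{1336} - 37332 = - \frac{49875555}{1336}$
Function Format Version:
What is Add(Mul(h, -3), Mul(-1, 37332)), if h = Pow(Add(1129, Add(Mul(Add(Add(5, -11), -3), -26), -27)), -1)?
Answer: Rational(-49875555, 1336) ≈ -37332.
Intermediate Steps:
h = Rational(1, 1336) (h = Pow(Add(1129, Add(Mul(Add(-6, -3), -26), -27)), -1) = Pow(Add(1129, Add(Mul(-9, -26), -27)), -1) = Pow(Add(1129, Add(234, -27)), -1) = Pow(Add(1129, 207), -1) = Pow(1336, -1) = Rational(1, 1336) ≈ 0.00074850)
Add(Mul(h, -3), Mul(-1, 37332)) = Add(Mul(Rational(1, 1336), -3), Mul(-1, 37332)) = Add(Rational(-3, 1336), -37332) = Rational(-49875555, 1336)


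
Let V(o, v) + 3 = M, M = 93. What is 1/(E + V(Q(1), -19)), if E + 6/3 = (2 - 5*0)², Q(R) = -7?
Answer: 1/92 ≈ 0.010870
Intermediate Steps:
V(o, v) = 90 (V(o, v) = -3 + 93 = 90)
E = 2 (E = -2 + (2 - 5*0)² = -2 + (2 + 0)² = -2 + 2² = -2 + 4 = 2)
1/(E + V(Q(1), -19)) = 1/(2 + 90) = 1/92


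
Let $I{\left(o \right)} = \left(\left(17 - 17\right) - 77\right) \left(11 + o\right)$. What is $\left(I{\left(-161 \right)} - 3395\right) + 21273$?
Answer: $29428$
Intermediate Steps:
$I{\left(o \right)} = -847 - 77 o$ ($I{\left(o \right)} = \left(\left(17 - 17\right) - 77\right) \left(11 + o\right) = \left(0 - 77\right) \left(11 + o\right) = - 77 \left(11 + o\right) = -847 - 77 o$)
$\left(I{\left(-161 \right)} - 3395\right) + 21273 = \left(\left(-847 - -12397\right) - 3395\right) + 21273 = \left(\left(-847 + 12397\right) - 3395\right) + 21273 = \left(11550 - 3395\right) + 21273 = 8155 + 21273 = 29428$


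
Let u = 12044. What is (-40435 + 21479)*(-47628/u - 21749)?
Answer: 1241582855576/3011 ≈ 4.1235e+8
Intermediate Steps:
(-40435 + 21479)*(-47628/u - 21749) = (-40435 + 21479)*(-47628/12044 - 21749) = -18956*(-47628*1/12044 - 21749) = -18956*(-11907/3011 - 21749) = -18956*(-65498146/3011) = 1241582855576/3011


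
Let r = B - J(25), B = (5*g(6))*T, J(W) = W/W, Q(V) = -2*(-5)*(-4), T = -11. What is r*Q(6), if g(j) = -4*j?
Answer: -52760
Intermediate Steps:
Q(V) = -40 (Q(V) = 10*(-4) = -40)
J(W) = 1
B = 1320 (B = (5*(-4*6))*(-11) = (5*(-24))*(-11) = -120*(-11) = 1320)
r = 1319 (r = 1320 - 1*1 = 1320 - 1 = 1319)
r*Q(6) = 1319*(-40) = -52760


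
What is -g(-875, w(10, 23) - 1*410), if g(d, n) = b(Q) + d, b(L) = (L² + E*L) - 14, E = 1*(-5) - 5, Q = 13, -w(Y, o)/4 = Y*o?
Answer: 850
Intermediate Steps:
w(Y, o) = -4*Y*o
E = -10 (E = -5 - 5 = -10)
b(L) = -14 + L² - 10*L (b(L) = (L² - 10*L) - 14 = -14 + L² - 10*L)
g(d, n) = 25 + d (g(d, n) = (-14 + 13² - 10*13) + d = (-14 + 169 - 130) + d = 25 + d)
-g(-875, w(10, 23) - 1*410) = -(25 - 875) = -1*(-850) = 850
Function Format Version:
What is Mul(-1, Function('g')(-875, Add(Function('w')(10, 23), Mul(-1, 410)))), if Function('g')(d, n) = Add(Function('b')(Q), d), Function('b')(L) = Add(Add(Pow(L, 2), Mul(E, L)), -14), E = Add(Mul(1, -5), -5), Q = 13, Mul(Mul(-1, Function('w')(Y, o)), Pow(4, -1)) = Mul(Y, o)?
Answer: 850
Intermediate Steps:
Function('w')(Y, o) = Mul(-4, Y, o) (Function('w')(Y, o) = Mul(-4, Mul(Y, o)) = Mul(-4, Y, o))
E = -10 (E = Add(-5, -5) = -10)
Function('b')(L) = Add(-14, Pow(L, 2), Mul(-10, L)) (Function('b')(L) = Add(Add(Pow(L, 2), Mul(-10, L)), -14) = Add(-14, Pow(L, 2), Mul(-10, L)))
Function('g')(d, n) = Add(25, d) (Function('g')(d, n) = Add(Add(-14, Pow(13, 2), Mul(-10, 13)), d) = Add(Add(-14, 169, -130), d) = Add(25, d))
Mul(-1, Function('g')(-875, Add(Function('w')(10, 23), Mul(-1, 410)))) = Mul(-1, Add(25, -875)) = Mul(-1, -850) = 850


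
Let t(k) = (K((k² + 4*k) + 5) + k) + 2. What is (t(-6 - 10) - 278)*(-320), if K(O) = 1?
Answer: 93120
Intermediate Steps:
t(k) = 3 + k (t(k) = (1 + k) + 2 = 3 + k)
(t(-6 - 10) - 278)*(-320) = ((3 + (-6 - 10)) - 278)*(-320) = ((3 - 16) - 278)*(-320) = (-13 - 278)*(-320) = -291*(-320) = 93120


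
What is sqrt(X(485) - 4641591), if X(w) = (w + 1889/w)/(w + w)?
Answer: I*sqrt(1091818124418)/485 ≈ 2154.4*I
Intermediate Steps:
X(w) = (w + 1889/w)/(2*w) (X(w) = (w + 1889/w)/((2*w)) = (w + 1889/w)*(1/(2*w)) = (w + 1889/w)/(2*w))
sqrt(X(485) - 4641591) = sqrt((1/2)*(1889 + 485**2)/485**2 - 4641591) = sqrt((1/2)*(1/235225)*(1889 + 235225) - 4641591) = sqrt((1/2)*(1/235225)*237114 - 4641591) = sqrt(118557/235225 - 4641591) = sqrt(-1091818124418/235225) = I*sqrt(1091818124418)/485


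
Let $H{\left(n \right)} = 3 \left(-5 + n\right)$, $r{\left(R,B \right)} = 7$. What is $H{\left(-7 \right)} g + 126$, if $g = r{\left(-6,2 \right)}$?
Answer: $-126$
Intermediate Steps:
$H{\left(n \right)} = -15 + 3 n$
$g = 7$
$H{\left(-7 \right)} g + 126 = \left(-15 + 3 \left(-7\right)\right) 7 + 126 = \left(-15 - 21\right) 7 + 126 = \left(-36\right) 7 + 126 = -252 + 126 = -126$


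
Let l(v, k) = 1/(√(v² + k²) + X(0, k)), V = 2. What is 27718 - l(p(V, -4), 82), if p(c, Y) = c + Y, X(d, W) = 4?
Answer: 46510805/1678 - 29*√2/3356 ≈ 27718.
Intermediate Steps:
p(c, Y) = Y + c
l(v, k) = 1/(4 + √(k² + v²)) (l(v, k) = 1/(√(v² + k²) + 4) = 1/(√(k² + v²) + 4) = 1/(4 + √(k² + v²)))
27718 - l(p(V, -4), 82) = 27718 - 1/(4 + √(82² + (-4 + 2)²)) = 27718 - 1/(4 + √(6724 + (-2)²)) = 27718 - 1/(4 + √(6724 + 4)) = 27718 - 1/(4 + √6728) = 27718 - 1/(4 + 58*√2)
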